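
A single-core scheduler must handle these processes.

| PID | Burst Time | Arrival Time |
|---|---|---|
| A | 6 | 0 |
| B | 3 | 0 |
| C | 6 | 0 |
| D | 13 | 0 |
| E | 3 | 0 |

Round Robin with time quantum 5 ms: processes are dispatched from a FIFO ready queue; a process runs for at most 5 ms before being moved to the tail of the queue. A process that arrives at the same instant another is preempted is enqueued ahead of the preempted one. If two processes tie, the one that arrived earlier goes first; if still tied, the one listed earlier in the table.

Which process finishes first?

Schedule: | A 0-5 | B 5-8 | C 8-13 | D 13-18 | E 18-21 | A 21-22 | C 22-23 | D 23-31 |
Completion: A=22  B=8  C=23  D=31  E=21
Finish order: B → E → A → C → D

B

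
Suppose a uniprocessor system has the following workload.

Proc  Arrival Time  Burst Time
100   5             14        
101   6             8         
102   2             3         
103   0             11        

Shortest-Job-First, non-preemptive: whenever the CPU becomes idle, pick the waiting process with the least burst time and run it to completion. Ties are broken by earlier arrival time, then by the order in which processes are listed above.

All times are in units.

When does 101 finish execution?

22

Schedule: | 103 0-11 | 102 11-14 | 101 14-22 | 100 22-36 |
Completion: 100=36  101=22  102=14  103=11
Turnaround (C−A): 100=31  101=16  102=12  103=11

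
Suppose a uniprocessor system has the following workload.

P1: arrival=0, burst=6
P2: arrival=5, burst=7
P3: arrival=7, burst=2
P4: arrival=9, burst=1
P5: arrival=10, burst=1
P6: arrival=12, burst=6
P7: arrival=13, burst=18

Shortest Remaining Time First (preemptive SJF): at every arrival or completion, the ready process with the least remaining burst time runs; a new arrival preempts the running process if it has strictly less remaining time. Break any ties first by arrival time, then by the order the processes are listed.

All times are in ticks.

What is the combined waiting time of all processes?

Timeline: | P1 0-6 | P2 6-7 | P3 7-9 | P4 9-10 | P5 10-11 | P2 11-17 | P6 17-23 | P7 23-41 |
Completion: P1=6  P2=17  P3=9  P4=10  P5=11  P6=23  P7=41
Turnaround (C−A): P1=6  P2=12  P3=2  P4=1  P5=1  P6=11  P7=28
Waiting = turnaround − burst: P1=0, P2=5, P3=0, P4=0, P5=0, P6=5, P7=10
Total waiting = 0 + 5 + 0 + 0 + 0 + 5 + 10 = 20

20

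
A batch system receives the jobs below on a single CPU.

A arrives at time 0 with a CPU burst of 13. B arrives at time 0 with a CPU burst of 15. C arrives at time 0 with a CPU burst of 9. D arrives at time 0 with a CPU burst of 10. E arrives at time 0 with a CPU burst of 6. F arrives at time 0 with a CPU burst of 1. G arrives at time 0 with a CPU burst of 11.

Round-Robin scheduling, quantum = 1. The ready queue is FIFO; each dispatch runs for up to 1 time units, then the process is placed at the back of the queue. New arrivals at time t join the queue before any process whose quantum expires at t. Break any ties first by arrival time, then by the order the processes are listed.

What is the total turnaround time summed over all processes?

333

Gantt: | A 0-1 | B 1-2 | C 2-3 | D 3-4 | E 4-5 | F 5-6 | G 6-7 | A 7-8 | B 8-9 | C 9-10 | D 10-11 | E 11-12 | G 12-13 | A 13-14 | B 14-15 | C 15-16 | D 16-17 | E 17-18 | G 18-19 | A 19-20 | B 20-21 | C 21-22 | D 22-23 | E 23-24 | G 24-25 | A 25-26 | B 26-27 | C 27-28 | D 28-29 | E 29-30 | G 30-31 | A 31-32 | B 32-33 | C 33-34 | D 34-35 | E 35-36 | G 36-37 | A 37-38 | B 38-39 | C 39-40 | D 40-41 | G 41-42 | A 42-43 | B 43-44 | C 44-45 | D 45-46 | G 46-47 | A 47-48 | B 48-49 | C 49-50 | D 50-51 | G 51-52 | A 52-53 | B 53-54 | D 54-55 | G 55-56 | A 56-57 | B 57-58 | G 58-59 | A 59-60 | B 60-61 | A 61-62 | B 62-65 |
Completion: A=62  B=65  C=50  D=55  E=36  F=6  G=59
Turnaround (C−A): A=62  B=65  C=50  D=55  E=36  F=6  G=59
Turnaround = completion − arrival: A=62, B=65, C=50, D=55, E=36, F=6, G=59
Total turnaround = 62 + 65 + 50 + 55 + 36 + 6 + 59 = 333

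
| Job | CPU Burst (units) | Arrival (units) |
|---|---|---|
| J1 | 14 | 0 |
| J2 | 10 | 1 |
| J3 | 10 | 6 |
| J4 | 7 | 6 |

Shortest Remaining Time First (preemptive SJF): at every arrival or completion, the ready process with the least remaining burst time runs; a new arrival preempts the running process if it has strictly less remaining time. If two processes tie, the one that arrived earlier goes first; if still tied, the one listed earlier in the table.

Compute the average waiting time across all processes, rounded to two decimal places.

Schedule: | J1 0-1 | J2 1-11 | J4 11-18 | J3 18-28 | J1 28-41 |
Completion: J1=41  J2=11  J3=28  J4=18
Turnaround (C−A): J1=41  J2=10  J3=22  J4=12
Waiting times: J1=27, J2=0, J3=12, J4=5
Average waiting = (27+0+12+5) / 4 = 44/4 = 11.00

11.00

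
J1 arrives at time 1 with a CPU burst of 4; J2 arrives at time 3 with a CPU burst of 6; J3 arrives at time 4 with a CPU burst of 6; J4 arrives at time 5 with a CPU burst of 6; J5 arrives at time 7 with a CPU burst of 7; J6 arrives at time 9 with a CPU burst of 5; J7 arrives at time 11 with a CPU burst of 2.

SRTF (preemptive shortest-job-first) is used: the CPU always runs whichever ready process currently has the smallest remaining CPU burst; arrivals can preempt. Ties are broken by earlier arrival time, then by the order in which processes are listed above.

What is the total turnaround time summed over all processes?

98

Schedule: | idle 0-1 | J1 1-5 | J2 5-11 | J7 11-13 | J6 13-18 | J3 18-24 | J4 24-30 | J5 30-37 |
Completion: J1=5  J2=11  J3=24  J4=30  J5=37  J6=18  J7=13
Turnaround = completion − arrival: J1=4, J2=8, J3=20, J4=25, J5=30, J6=9, J7=2
Total turnaround = 4 + 8 + 20 + 25 + 30 + 9 + 2 = 98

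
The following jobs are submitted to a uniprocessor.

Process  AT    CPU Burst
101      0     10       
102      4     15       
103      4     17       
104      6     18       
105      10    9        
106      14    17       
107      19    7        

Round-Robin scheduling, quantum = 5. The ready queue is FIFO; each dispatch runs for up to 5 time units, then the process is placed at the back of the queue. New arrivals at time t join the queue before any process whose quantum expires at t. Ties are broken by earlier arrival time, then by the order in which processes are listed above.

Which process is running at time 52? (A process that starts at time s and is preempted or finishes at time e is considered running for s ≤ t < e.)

Schedule: | 101 0-5 | 102 5-10 | 103 10-15 | 101 15-20 | 104 20-25 | 105 25-30 | 102 30-35 | 106 35-40 | 103 40-45 | 107 45-50 | 104 50-55 | 105 55-59 | 102 59-64 | 106 64-69 | 103 69-74 | 107 74-76 | 104 76-81 | 106 81-86 | 103 86-88 | 104 88-91 | 106 91-93 |
Completion: 101=20  102=64  103=88  104=91  105=59  106=93  107=76
Turnaround (C−A): 101=20  102=60  103=84  104=85  105=49  106=79  107=57

104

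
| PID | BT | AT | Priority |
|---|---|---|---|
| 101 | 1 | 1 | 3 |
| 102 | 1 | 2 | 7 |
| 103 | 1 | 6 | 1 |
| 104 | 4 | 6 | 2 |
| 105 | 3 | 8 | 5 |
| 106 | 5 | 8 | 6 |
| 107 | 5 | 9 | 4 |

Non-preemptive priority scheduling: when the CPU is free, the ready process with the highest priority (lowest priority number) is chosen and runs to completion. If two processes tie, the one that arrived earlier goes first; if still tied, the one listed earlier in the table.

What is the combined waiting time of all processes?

Timeline: | idle 0-1 | 101 1-2 | 102 2-3 | idle 3-6 | 103 6-7 | 104 7-11 | 107 11-16 | 105 16-19 | 106 19-24 |
Completion: 101=2  102=3  103=7  104=11  105=19  106=24  107=16
Turnaround (C−A): 101=1  102=1  103=1  104=5  105=11  106=16  107=7
Waiting = turnaround − burst: 101=0, 102=0, 103=0, 104=1, 105=8, 106=11, 107=2
Total waiting = 0 + 0 + 0 + 1 + 8 + 11 + 2 = 22

22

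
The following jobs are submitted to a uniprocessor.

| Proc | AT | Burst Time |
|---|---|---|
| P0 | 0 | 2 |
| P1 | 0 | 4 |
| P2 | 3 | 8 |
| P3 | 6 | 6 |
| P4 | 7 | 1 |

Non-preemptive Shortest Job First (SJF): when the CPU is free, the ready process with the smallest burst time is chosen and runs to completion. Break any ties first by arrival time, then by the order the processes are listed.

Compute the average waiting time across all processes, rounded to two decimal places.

Schedule: | P0 0-2 | P1 2-6 | P3 6-12 | P4 12-13 | P2 13-21 |
Completion: P0=2  P1=6  P2=21  P3=12  P4=13
Turnaround (C−A): P0=2  P1=6  P2=18  P3=6  P4=6
Waiting times: P0=0, P1=2, P2=10, P3=0, P4=5
Average waiting = (0+2+10+0+5) / 5 = 17/5 = 3.40

3.40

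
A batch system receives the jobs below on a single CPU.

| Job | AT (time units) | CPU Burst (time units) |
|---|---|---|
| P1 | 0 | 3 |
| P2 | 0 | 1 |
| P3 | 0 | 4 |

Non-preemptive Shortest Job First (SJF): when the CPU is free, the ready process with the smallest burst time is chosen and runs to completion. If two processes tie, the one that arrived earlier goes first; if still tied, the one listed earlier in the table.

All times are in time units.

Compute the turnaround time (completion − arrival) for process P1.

4

Gantt: | P2 0-1 | P1 1-4 | P3 4-8 |
Completion: P1=4  P2=1  P3=8
Turnaround (C−A): P1=4  P2=1  P3=8
Turnaround(P1) = completion − arrival = 4 − 0 = 4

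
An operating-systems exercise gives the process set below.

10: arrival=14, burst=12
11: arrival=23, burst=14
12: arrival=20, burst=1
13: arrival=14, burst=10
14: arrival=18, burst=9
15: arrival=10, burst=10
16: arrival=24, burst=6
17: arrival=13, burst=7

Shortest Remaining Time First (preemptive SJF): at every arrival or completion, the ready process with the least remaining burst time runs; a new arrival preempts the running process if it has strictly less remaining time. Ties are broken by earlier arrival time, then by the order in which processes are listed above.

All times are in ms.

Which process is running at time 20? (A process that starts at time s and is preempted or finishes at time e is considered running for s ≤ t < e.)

Timeline: | idle 0-10 | 15 10-20 | 12 20-21 | 17 21-28 | 16 28-34 | 14 34-43 | 13 43-53 | 10 53-65 | 11 65-79 |
Completion: 10=65  11=79  12=21  13=53  14=43  15=20  16=34  17=28

12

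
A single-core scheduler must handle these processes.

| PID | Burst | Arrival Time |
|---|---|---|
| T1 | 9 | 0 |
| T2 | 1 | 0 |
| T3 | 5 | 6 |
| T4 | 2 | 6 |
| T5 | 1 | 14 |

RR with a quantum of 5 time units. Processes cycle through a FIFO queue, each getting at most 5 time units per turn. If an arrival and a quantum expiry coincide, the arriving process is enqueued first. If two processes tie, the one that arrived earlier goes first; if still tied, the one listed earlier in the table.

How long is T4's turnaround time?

Gantt: | T1 0-5 | T2 5-6 | T1 6-10 | T3 10-15 | T4 15-17 | T5 17-18 |
Completion: T1=10  T2=6  T3=15  T4=17  T5=18
Turnaround(T4) = completion − arrival = 17 − 6 = 11

11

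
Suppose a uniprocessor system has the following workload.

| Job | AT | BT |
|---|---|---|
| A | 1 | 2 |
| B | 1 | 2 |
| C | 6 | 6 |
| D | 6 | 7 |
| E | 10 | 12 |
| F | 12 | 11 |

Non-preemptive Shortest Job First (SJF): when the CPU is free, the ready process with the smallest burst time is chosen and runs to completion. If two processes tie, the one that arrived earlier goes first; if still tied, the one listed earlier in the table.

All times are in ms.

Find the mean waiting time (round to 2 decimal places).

Schedule: | idle 0-1 | A 1-3 | B 3-5 | idle 5-6 | C 6-12 | D 12-19 | F 19-30 | E 30-42 |
Completion: A=3  B=5  C=12  D=19  E=42  F=30
Turnaround (C−A): A=2  B=4  C=6  D=13  E=32  F=18
Waiting times: A=0, B=2, C=0, D=6, E=20, F=7
Average waiting = (0+2+0+6+20+7) / 6 = 35/6 = 5.83

5.83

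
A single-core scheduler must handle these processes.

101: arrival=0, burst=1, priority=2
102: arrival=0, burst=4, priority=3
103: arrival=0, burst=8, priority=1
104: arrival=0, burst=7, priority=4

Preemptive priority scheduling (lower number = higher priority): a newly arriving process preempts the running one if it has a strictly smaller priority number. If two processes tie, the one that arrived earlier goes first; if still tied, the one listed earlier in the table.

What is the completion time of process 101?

9

Schedule: | 103 0-8 | 101 8-9 | 102 9-13 | 104 13-20 |
Completion: 101=9  102=13  103=8  104=20
Turnaround (C−A): 101=9  102=13  103=8  104=20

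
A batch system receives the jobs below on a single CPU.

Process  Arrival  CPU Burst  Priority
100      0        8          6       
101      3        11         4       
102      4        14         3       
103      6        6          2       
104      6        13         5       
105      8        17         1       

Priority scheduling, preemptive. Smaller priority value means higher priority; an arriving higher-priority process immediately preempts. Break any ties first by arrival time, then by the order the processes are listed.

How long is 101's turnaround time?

Timeline: | 100 0-3 | 101 3-4 | 102 4-6 | 103 6-8 | 105 8-25 | 103 25-29 | 102 29-41 | 101 41-51 | 104 51-64 | 100 64-69 |
Completion: 100=69  101=51  102=41  103=29  104=64  105=25
Turnaround(101) = completion − arrival = 51 − 3 = 48

48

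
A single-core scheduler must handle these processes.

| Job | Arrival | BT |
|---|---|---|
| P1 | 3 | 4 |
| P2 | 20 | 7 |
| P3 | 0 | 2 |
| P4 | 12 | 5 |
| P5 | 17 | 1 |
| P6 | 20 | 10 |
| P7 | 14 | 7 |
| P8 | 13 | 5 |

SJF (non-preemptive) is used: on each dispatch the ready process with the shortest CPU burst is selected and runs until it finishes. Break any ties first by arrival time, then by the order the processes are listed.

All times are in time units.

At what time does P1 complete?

7

Timeline: | P3 0-2 | idle 2-3 | P1 3-7 | idle 7-12 | P4 12-17 | P5 17-18 | P8 18-23 | P7 23-30 | P2 30-37 | P6 37-47 |
Completion: P1=7  P2=37  P3=2  P4=17  P5=18  P6=47  P7=30  P8=23
Turnaround (C−A): P1=4  P2=17  P3=2  P4=5  P5=1  P6=27  P7=16  P8=10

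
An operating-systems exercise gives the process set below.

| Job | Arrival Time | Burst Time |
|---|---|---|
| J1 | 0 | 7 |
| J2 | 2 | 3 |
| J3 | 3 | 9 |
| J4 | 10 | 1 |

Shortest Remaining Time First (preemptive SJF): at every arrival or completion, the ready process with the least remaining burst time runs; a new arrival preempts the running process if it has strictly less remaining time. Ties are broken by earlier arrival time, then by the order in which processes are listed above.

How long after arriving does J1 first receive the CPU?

0

Gantt: | J1 0-2 | J2 2-5 | J1 5-10 | J4 10-11 | J3 11-20 |
Completion: J1=10  J2=5  J3=20  J4=11
Turnaround (C−A): J1=10  J2=3  J3=17  J4=1
Response(J1) = first start − arrival = 0 − 0 = 0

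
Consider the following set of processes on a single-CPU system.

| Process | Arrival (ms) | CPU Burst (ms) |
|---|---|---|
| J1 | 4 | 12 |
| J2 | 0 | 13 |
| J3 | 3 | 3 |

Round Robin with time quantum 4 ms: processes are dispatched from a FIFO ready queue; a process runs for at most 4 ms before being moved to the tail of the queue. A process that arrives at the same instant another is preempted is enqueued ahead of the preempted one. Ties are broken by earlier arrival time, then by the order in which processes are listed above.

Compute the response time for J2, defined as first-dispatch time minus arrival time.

Schedule: | J2 0-4 | J3 4-7 | J1 7-11 | J2 11-15 | J1 15-19 | J2 19-23 | J1 23-27 | J2 27-28 |
Completion: J1=27  J2=28  J3=7
Response(J2) = first start − arrival = 0 − 0 = 0

0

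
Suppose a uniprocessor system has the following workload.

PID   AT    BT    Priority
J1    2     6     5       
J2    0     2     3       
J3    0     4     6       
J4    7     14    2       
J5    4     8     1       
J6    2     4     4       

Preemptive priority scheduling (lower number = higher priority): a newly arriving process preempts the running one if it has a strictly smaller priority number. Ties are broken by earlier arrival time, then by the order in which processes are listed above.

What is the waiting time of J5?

0

Schedule: | J2 0-2 | J6 2-4 | J5 4-12 | J4 12-26 | J6 26-28 | J1 28-34 | J3 34-38 |
Completion: J1=34  J2=2  J3=38  J4=26  J5=12  J6=28
Turnaround (C−A): J1=32  J2=2  J3=38  J4=19  J5=8  J6=26
Waiting(J5) = turnaround − burst = 8 − 8 = 0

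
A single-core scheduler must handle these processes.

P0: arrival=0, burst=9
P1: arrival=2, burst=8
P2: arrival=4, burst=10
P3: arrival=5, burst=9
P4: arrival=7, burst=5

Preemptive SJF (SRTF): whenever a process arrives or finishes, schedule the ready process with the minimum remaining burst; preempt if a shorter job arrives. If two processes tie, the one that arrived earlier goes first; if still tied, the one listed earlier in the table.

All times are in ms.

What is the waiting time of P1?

Gantt: | P0 0-9 | P4 9-14 | P1 14-22 | P3 22-31 | P2 31-41 |
Completion: P0=9  P1=22  P2=41  P3=31  P4=14
Turnaround (C−A): P0=9  P1=20  P2=37  P3=26  P4=7
Waiting(P1) = turnaround − burst = 20 − 8 = 12

12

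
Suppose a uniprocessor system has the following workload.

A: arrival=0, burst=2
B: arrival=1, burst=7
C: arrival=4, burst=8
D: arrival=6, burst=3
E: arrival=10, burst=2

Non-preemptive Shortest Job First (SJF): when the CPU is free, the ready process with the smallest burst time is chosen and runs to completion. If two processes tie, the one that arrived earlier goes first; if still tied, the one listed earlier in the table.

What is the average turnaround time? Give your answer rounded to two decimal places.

7.60

Gantt: | A 0-2 | B 2-9 | D 9-12 | E 12-14 | C 14-22 |
Completion: A=2  B=9  C=22  D=12  E=14
Turnaround (C−A): A=2  B=8  C=18  D=6  E=4
Turnaround times: A=2, B=8, C=18, D=6, E=4
Average turnaround = (2+8+18+6+4) / 5 = 38/5 = 7.60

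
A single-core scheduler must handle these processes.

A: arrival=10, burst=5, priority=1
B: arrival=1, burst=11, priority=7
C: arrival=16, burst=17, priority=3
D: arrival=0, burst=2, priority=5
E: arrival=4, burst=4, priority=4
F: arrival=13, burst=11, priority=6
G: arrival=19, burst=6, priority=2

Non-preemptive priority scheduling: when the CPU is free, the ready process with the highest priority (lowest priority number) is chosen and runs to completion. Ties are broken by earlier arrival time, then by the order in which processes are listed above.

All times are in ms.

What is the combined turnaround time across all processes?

Schedule: | D 0-2 | B 2-13 | A 13-18 | C 18-35 | G 35-41 | E 41-45 | F 45-56 |
Completion: A=18  B=13  C=35  D=2  E=45  F=56  G=41
Turnaround = completion − arrival: A=8, B=12, C=19, D=2, E=41, F=43, G=22
Total turnaround = 8 + 12 + 19 + 2 + 41 + 43 + 22 = 147

147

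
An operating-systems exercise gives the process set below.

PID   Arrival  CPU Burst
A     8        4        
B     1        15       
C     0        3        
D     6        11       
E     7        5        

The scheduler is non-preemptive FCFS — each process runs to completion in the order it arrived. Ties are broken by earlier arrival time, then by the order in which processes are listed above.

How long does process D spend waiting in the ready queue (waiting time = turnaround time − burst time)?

12

Gantt: | C 0-3 | B 3-18 | D 18-29 | E 29-34 | A 34-38 |
Completion: A=38  B=18  C=3  D=29  E=34
Turnaround (C−A): A=30  B=17  C=3  D=23  E=27
Waiting(D) = turnaround − burst = 23 − 11 = 12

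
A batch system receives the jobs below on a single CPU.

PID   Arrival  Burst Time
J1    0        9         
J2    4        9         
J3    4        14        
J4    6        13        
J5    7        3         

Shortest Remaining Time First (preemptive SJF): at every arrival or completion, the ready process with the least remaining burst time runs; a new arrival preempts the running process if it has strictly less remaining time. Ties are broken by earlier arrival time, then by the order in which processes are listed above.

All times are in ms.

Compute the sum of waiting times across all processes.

55

Schedule: | J1 0-9 | J5 9-12 | J2 12-21 | J4 21-34 | J3 34-48 |
Completion: J1=9  J2=21  J3=48  J4=34  J5=12
Turnaround (C−A): J1=9  J2=17  J3=44  J4=28  J5=5
Waiting = turnaround − burst: J1=0, J2=8, J3=30, J4=15, J5=2
Total waiting = 0 + 8 + 30 + 15 + 2 = 55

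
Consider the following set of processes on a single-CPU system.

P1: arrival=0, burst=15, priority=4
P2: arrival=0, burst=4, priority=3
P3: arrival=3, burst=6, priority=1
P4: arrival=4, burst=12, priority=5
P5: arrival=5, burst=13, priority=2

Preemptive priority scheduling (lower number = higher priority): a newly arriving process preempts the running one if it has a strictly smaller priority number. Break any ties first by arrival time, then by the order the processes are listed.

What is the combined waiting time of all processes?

80

Timeline: | P2 0-3 | P3 3-9 | P5 9-22 | P2 22-23 | P1 23-38 | P4 38-50 |
Completion: P1=38  P2=23  P3=9  P4=50  P5=22
Waiting = turnaround − burst: P1=23, P2=19, P3=0, P4=34, P5=4
Total waiting = 23 + 19 + 0 + 34 + 4 = 80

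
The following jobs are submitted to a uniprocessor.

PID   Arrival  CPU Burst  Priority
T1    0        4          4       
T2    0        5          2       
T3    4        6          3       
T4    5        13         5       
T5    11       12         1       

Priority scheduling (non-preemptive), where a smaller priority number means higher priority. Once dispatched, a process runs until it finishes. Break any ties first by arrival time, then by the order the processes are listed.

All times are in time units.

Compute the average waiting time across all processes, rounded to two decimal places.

9.20

Gantt: | T2 0-5 | T3 5-11 | T5 11-23 | T1 23-27 | T4 27-40 |
Completion: T1=27  T2=5  T3=11  T4=40  T5=23
Waiting times: T1=23, T2=0, T3=1, T4=22, T5=0
Average waiting = (23+0+1+22+0) / 5 = 46/5 = 9.20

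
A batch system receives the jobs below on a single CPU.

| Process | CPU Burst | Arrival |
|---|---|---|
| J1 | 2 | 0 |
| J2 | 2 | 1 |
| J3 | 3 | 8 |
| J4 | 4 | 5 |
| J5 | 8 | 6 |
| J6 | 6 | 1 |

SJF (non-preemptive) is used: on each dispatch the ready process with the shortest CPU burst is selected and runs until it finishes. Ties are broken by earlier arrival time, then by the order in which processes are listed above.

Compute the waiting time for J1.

Schedule: | J1 0-2 | J2 2-4 | J6 4-10 | J3 10-13 | J4 13-17 | J5 17-25 |
Completion: J1=2  J2=4  J3=13  J4=17  J5=25  J6=10
Turnaround (C−A): J1=2  J2=3  J3=5  J4=12  J5=19  J6=9
Waiting(J1) = turnaround − burst = 2 − 2 = 0

0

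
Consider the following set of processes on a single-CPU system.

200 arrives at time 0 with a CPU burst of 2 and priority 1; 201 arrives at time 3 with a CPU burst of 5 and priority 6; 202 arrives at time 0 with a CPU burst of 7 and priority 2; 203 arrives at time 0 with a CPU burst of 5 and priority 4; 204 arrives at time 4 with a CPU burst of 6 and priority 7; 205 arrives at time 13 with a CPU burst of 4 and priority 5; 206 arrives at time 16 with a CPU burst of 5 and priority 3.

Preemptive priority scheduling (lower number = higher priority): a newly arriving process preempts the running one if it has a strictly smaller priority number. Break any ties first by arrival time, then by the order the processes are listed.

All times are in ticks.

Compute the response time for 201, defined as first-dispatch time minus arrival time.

Timeline: | 200 0-2 | 202 2-9 | 203 9-14 | 205 14-16 | 206 16-21 | 205 21-23 | 201 23-28 | 204 28-34 |
Completion: 200=2  201=28  202=9  203=14  204=34  205=23  206=21
Response(201) = first start − arrival = 23 − 3 = 20

20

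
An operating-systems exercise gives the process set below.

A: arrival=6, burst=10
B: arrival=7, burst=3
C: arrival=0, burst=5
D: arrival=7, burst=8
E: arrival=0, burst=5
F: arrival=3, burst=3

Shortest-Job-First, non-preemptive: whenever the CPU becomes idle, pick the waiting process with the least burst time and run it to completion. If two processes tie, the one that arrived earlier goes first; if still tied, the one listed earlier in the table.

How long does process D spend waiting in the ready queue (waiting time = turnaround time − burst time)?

Timeline: | C 0-5 | F 5-8 | B 8-11 | E 11-16 | D 16-24 | A 24-34 |
Completion: A=34  B=11  C=5  D=24  E=16  F=8
Waiting(D) = turnaround − burst = 17 − 8 = 9

9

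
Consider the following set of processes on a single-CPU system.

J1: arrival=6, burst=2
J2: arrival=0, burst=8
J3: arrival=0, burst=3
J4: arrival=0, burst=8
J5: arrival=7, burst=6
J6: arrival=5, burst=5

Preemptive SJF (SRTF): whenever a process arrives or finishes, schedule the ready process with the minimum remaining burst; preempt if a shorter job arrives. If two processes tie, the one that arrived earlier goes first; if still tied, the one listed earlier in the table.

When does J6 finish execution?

12

Timeline: | J3 0-3 | J2 3-5 | J6 5-6 | J1 6-8 | J6 8-12 | J2 12-18 | J5 18-24 | J4 24-32 |
Completion: J1=8  J2=18  J3=3  J4=32  J5=24  J6=12
Turnaround (C−A): J1=2  J2=18  J3=3  J4=32  J5=17  J6=7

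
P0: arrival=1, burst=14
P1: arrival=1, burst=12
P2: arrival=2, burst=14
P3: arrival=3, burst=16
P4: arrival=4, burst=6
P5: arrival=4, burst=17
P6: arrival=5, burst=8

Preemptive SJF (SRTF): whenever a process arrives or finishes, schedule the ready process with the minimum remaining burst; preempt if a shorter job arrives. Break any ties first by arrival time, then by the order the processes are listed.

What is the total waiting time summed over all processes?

203

Timeline: | idle 0-1 | P1 1-4 | P4 4-10 | P6 10-18 | P1 18-27 | P0 27-41 | P2 41-55 | P3 55-71 | P5 71-88 |
Completion: P0=41  P1=27  P2=55  P3=71  P4=10  P5=88  P6=18
Turnaround (C−A): P0=40  P1=26  P2=53  P3=68  P4=6  P5=84  P6=13
Waiting = turnaround − burst: P0=26, P1=14, P2=39, P3=52, P4=0, P5=67, P6=5
Total waiting = 26 + 14 + 39 + 52 + 0 + 67 + 5 = 203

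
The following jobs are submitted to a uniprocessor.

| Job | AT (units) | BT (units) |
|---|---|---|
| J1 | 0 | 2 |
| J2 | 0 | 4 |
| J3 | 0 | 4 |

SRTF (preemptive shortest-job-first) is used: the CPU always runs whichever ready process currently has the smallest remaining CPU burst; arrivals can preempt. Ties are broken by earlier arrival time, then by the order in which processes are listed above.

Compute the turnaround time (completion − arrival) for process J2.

6

Schedule: | J1 0-2 | J2 2-6 | J3 6-10 |
Completion: J1=2  J2=6  J3=10
Turnaround(J2) = completion − arrival = 6 − 0 = 6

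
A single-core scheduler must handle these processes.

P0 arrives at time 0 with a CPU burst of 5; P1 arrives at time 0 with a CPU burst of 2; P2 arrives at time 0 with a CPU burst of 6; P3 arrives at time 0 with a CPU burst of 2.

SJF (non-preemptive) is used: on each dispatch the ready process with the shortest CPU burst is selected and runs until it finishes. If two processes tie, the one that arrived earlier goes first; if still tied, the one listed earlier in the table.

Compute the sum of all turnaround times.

Gantt: | P1 0-2 | P3 2-4 | P0 4-9 | P2 9-15 |
Completion: P0=9  P1=2  P2=15  P3=4
Turnaround = completion − arrival: P0=9, P1=2, P2=15, P3=4
Total turnaround = 9 + 2 + 15 + 4 = 30

30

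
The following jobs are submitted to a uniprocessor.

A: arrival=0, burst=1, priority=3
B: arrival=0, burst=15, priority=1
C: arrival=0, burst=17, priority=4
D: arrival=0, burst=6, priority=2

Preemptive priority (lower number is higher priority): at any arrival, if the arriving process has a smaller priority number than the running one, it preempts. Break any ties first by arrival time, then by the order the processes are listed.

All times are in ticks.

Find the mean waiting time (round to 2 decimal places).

14.50

Schedule: | B 0-15 | D 15-21 | A 21-22 | C 22-39 |
Completion: A=22  B=15  C=39  D=21
Waiting times: A=21, B=0, C=22, D=15
Average waiting = (21+0+22+15) / 4 = 58/4 = 14.50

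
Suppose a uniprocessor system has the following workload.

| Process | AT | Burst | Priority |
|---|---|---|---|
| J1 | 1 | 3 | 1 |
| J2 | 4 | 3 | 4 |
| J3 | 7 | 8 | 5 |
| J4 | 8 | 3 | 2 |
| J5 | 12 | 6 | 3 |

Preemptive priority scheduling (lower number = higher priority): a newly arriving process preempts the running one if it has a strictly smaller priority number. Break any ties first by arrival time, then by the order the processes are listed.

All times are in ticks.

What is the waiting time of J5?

0

Gantt: | idle 0-1 | J1 1-4 | J2 4-7 | J3 7-8 | J4 8-11 | J3 11-12 | J5 12-18 | J3 18-24 |
Completion: J1=4  J2=7  J3=24  J4=11  J5=18
Turnaround (C−A): J1=3  J2=3  J3=17  J4=3  J5=6
Waiting(J5) = turnaround − burst = 6 − 6 = 0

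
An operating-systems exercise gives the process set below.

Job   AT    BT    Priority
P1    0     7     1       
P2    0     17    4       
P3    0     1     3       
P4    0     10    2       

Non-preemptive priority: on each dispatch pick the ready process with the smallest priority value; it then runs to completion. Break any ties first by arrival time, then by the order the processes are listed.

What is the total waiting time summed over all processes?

Gantt: | P1 0-7 | P4 7-17 | P3 17-18 | P2 18-35 |
Completion: P1=7  P2=35  P3=18  P4=17
Turnaround (C−A): P1=7  P2=35  P3=18  P4=17
Waiting = turnaround − burst: P1=0, P2=18, P3=17, P4=7
Total waiting = 0 + 18 + 17 + 7 = 42

42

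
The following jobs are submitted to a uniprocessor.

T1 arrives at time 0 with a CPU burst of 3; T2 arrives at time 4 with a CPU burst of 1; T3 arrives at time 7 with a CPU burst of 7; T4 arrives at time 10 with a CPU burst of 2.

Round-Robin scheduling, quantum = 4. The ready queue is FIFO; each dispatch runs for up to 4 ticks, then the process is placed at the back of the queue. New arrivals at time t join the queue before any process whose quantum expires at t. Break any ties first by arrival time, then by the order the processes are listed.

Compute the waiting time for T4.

1

Schedule: | T1 0-3 | idle 3-4 | T2 4-5 | idle 5-7 | T3 7-11 | T4 11-13 | T3 13-16 |
Completion: T1=3  T2=5  T3=16  T4=13
Turnaround (C−A): T1=3  T2=1  T3=9  T4=3
Waiting(T4) = turnaround − burst = 3 − 2 = 1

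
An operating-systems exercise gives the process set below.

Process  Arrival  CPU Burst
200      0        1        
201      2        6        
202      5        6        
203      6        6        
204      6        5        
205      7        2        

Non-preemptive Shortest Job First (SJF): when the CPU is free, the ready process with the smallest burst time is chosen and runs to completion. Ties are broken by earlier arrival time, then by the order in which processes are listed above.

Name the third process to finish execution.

Timeline: | 200 0-1 | idle 1-2 | 201 2-8 | 205 8-10 | 204 10-15 | 202 15-21 | 203 21-27 |
Completion: 200=1  201=8  202=21  203=27  204=15  205=10
Turnaround (C−A): 200=1  201=6  202=16  203=21  204=9  205=3
Finish order: 200 → 201 → 205 → 204 → 202 → 203

205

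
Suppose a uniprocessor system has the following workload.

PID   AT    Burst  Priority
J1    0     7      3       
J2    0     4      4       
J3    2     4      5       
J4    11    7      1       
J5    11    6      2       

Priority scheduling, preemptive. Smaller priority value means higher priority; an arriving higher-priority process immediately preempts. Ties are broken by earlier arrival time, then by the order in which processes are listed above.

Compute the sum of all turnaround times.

64

Timeline: | J1 0-7 | J2 7-11 | J4 11-18 | J5 18-24 | J3 24-28 |
Completion: J1=7  J2=11  J3=28  J4=18  J5=24
Turnaround = completion − arrival: J1=7, J2=11, J3=26, J4=7, J5=13
Total turnaround = 7 + 11 + 26 + 7 + 13 = 64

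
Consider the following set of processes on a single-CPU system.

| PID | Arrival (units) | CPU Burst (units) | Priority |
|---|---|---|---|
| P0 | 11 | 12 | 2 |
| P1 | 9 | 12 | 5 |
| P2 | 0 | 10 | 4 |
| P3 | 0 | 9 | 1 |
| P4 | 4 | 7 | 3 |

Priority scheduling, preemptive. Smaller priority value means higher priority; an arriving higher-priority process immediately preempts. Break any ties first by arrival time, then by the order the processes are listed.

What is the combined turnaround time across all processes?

Timeline: | P3 0-9 | P4 9-11 | P0 11-23 | P4 23-28 | P2 28-38 | P1 38-50 |
Completion: P0=23  P1=50  P2=38  P3=9  P4=28
Turnaround = completion − arrival: P0=12, P1=41, P2=38, P3=9, P4=24
Total turnaround = 12 + 41 + 38 + 9 + 24 = 124

124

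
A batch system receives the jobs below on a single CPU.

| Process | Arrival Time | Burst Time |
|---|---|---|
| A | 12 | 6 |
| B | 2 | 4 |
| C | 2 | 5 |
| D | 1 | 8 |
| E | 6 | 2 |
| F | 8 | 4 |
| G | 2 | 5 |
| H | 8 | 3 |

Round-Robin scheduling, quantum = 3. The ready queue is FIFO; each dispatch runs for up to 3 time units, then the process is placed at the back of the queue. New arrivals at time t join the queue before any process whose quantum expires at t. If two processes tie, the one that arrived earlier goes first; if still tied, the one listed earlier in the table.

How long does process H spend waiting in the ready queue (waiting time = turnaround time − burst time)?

14

Timeline: | idle 0-1 | D 1-4 | B 4-7 | C 7-10 | G 10-13 | D 13-16 | E 16-18 | B 18-19 | F 19-22 | H 22-25 | C 25-27 | A 27-30 | G 30-32 | D 32-34 | F 34-35 | A 35-38 |
Completion: A=38  B=19  C=27  D=34  E=18  F=35  G=32  H=25
Turnaround (C−A): A=26  B=17  C=25  D=33  E=12  F=27  G=30  H=17
Waiting(H) = turnaround − burst = 17 − 3 = 14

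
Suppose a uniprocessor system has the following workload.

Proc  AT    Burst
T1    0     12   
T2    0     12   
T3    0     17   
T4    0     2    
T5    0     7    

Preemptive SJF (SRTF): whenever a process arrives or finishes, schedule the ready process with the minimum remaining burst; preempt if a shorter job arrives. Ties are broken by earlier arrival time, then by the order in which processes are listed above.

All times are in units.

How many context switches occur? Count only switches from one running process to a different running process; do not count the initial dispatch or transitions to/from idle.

Gantt: | T4 0-2 | T5 2-9 | T1 9-21 | T2 21-33 | T3 33-50 |
Completion: T1=21  T2=33  T3=50  T4=2  T5=9

4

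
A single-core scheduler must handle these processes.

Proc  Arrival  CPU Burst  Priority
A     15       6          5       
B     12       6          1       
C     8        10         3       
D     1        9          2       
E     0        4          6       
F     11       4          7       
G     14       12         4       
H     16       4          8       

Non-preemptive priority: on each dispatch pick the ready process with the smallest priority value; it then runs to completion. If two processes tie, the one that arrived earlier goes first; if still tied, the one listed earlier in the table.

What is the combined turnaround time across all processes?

Schedule: | E 0-4 | D 4-13 | B 13-19 | C 19-29 | G 29-41 | A 41-47 | F 47-51 | H 51-55 |
Completion: A=47  B=19  C=29  D=13  E=4  F=51  G=41  H=55
Turnaround (C−A): A=32  B=7  C=21  D=12  E=4  F=40  G=27  H=39
Turnaround = completion − arrival: A=32, B=7, C=21, D=12, E=4, F=40, G=27, H=39
Total turnaround = 32 + 7 + 21 + 12 + 4 + 40 + 27 + 39 = 182

182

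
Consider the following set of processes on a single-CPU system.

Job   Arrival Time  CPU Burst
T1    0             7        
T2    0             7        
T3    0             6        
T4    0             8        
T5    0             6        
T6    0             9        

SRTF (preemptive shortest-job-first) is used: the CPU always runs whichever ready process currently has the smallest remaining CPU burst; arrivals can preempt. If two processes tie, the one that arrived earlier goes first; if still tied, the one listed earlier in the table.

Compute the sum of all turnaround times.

Timeline: | T3 0-6 | T5 6-12 | T1 12-19 | T2 19-26 | T4 26-34 | T6 34-43 |
Completion: T1=19  T2=26  T3=6  T4=34  T5=12  T6=43
Turnaround (C−A): T1=19  T2=26  T3=6  T4=34  T5=12  T6=43
Turnaround = completion − arrival: T1=19, T2=26, T3=6, T4=34, T5=12, T6=43
Total turnaround = 19 + 26 + 6 + 34 + 12 + 43 = 140

140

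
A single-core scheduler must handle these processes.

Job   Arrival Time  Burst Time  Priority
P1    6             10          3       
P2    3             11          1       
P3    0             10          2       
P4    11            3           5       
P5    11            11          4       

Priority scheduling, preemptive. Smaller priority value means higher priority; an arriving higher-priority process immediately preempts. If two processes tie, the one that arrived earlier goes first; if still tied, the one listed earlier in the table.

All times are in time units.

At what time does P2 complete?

14

Timeline: | P3 0-3 | P2 3-14 | P3 14-21 | P1 21-31 | P5 31-42 | P4 42-45 |
Completion: P1=31  P2=14  P3=21  P4=45  P5=42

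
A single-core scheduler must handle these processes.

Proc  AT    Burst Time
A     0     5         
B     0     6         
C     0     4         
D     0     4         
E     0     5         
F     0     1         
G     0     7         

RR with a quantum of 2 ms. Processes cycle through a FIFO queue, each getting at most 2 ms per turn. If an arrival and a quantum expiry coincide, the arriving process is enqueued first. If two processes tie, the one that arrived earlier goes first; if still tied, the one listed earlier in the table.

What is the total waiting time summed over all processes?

Gantt: | A 0-2 | B 2-4 | C 4-6 | D 6-8 | E 8-10 | F 10-11 | G 11-13 | A 13-15 | B 15-17 | C 17-19 | D 19-21 | E 21-23 | G 23-25 | A 25-26 | B 26-28 | E 28-29 | G 29-32 |
Completion: A=26  B=28  C=19  D=21  E=29  F=11  G=32
Waiting = turnaround − burst: A=21, B=22, C=15, D=17, E=24, F=10, G=25
Total waiting = 21 + 22 + 15 + 17 + 24 + 10 + 25 = 134

134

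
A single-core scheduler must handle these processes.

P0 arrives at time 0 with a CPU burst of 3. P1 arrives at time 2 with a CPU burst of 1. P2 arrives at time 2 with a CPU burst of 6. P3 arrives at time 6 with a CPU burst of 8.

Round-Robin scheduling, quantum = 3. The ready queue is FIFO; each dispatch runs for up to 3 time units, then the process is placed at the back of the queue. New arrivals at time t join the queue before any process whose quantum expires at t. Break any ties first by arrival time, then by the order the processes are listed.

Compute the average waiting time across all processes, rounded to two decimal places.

2.50

Schedule: | P0 0-3 | P1 3-4 | P2 4-7 | P3 7-10 | P2 10-13 | P3 13-18 |
Completion: P0=3  P1=4  P2=13  P3=18
Turnaround (C−A): P0=3  P1=2  P2=11  P3=12
Waiting times: P0=0, P1=1, P2=5, P3=4
Average waiting = (0+1+5+4) / 4 = 10/4 = 2.50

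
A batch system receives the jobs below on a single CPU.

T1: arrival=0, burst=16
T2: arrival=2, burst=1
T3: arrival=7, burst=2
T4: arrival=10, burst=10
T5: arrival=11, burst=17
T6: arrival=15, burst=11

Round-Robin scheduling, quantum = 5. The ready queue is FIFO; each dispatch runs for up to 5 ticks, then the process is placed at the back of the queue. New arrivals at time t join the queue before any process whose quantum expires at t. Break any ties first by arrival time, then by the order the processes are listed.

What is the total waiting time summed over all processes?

Schedule: | T1 0-5 | T2 5-6 | T1 6-11 | T3 11-13 | T4 13-18 | T5 18-23 | T1 23-28 | T6 28-33 | T4 33-38 | T5 38-43 | T1 43-44 | T6 44-49 | T5 49-54 | T6 54-55 | T5 55-57 |
Completion: T1=44  T2=6  T3=13  T4=38  T5=57  T6=55
Turnaround (C−A): T1=44  T2=4  T3=6  T4=28  T5=46  T6=40
Waiting = turnaround − burst: T1=28, T2=3, T3=4, T4=18, T5=29, T6=29
Total waiting = 28 + 3 + 4 + 18 + 29 + 29 = 111

111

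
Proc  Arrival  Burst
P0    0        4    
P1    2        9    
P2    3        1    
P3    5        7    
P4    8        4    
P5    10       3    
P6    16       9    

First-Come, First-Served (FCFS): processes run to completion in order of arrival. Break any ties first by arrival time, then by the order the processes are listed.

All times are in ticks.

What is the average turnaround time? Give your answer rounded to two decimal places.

14.00

Gantt: | P0 0-4 | P1 4-13 | P2 13-14 | P3 14-21 | P4 21-25 | P5 25-28 | P6 28-37 |
Completion: P0=4  P1=13  P2=14  P3=21  P4=25  P5=28  P6=37
Turnaround times: P0=4, P1=11, P2=11, P3=16, P4=17, P5=18, P6=21
Average turnaround = (4+11+11+16+17+18+21) / 7 = 98/7 = 14.00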